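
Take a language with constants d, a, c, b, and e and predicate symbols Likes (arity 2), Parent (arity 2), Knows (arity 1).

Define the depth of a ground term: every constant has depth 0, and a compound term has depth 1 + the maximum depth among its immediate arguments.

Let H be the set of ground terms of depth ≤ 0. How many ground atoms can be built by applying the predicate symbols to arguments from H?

First count ground terms of depth ≤ 0.
With no function symbols every ground term is a constant, so there are exactly 5 ground terms at every depth bound.
N_0 = 5
So |H| = 5.
Ground atoms are formed by filling each argument slot of a predicate with a term from H, so an r-ary predicate gives |H|^r atoms:
  Likes: 5^2 = 25;  Parent: 5^2 = 25;  Knows: 5
Total ground atoms: 25 + 25 + 5 = 55.

55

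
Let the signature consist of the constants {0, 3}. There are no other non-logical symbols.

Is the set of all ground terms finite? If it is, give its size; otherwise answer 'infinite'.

2

There are no function symbols, so every ground term is one of the 2 constants.
The Herbrand universe is {0, 3}, which is finite with 2 elements.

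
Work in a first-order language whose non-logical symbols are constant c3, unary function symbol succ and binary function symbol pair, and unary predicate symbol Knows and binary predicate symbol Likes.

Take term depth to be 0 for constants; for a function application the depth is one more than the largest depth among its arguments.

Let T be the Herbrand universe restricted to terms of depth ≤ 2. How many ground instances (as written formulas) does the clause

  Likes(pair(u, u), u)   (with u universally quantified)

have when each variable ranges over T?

13

Ground terms of depth ≤ 2:
  Count level by level. With function symbols succ/1, pair/2, the terms of depth ≤ k are the 1 constant together with each function applied to depth-≤(k−1) tuples, so N_k = 1 + N_{k-1} + N_{k-1}^2.
  N_0 = 1
  N_1 = 1 + 1 + 1^2 = 3
  N_2 = 1 + 3 + 3^2 = 13
So there are 13 ground terms available for substitution.
The body mentions the single quantified variable u; since ground terms form a free algebra, no two substitutions collapse to the same formula.
Number of ground instances = 13.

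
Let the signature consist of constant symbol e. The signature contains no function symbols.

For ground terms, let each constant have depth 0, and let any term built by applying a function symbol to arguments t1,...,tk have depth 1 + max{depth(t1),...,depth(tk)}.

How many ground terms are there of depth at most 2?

1

With no function symbols every ground term is a constant, so there is exactly 1 ground term at every depth bound.
N_0 = 1
N_1 = 1
N_2 = 1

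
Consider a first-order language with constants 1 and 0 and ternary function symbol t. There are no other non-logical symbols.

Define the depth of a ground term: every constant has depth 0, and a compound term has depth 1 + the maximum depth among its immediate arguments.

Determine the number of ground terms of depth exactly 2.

Let N_k = |{terms of depth ≤ k}|. Then N_0 = 2 and N_k = 2 + N_{k-1}^3 for k ≥ 1 (one summand per function symbol, arity giving the exponent).
N_0 = 2
N_1 = 2 + 2^3 = 10
N_2 = 2 + 10^3 = 1002
Terms of depth exactly 2: N_2 − N_1 = 1002 − 10 = 992.

992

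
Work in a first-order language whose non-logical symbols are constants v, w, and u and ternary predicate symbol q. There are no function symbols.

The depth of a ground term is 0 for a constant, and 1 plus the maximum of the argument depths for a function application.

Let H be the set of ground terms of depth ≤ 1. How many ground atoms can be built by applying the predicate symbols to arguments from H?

27

First count ground terms of depth ≤ 1.
With no function symbols every ground term is a constant, so there are exactly 3 ground terms at every depth bound.
N_0 = 3
N_1 = 3
So |H| = 3.
Each predicate of arity r yields |H|^r ground atoms (one per choice of an r-tuple from H):
  q: 3^3 = 27
Total ground atoms: 27.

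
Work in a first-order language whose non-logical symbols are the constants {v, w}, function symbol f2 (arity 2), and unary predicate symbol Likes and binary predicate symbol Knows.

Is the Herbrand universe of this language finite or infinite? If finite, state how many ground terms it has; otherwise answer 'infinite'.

infinite

The signature has at least one function symbol (f2, arity 2) and at least one constant (v).
Iterating f2 gives infinitely many distinct ground terms: v, f2(v, v), f2(f2(v, v), f2(v, v)), ...
So the Herbrand universe is infinite.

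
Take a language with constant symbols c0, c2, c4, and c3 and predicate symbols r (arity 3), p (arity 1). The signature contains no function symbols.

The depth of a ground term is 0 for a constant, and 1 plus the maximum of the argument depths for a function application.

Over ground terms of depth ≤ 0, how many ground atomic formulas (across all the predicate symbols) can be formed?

First count ground terms of depth ≤ 0.
With no function symbols every ground term is a constant, so there are exactly 4 ground terms at every depth bound.
N_0 = 4
Explicitly: c0, c2, c4, c3.
So |H| = 4.
Each predicate of arity r yields |H|^r ground atoms (one per choice of an r-tuple from H):
  r: 4^3 = 64;  p: 4
Total ground atoms: 64 + 4 = 68.

68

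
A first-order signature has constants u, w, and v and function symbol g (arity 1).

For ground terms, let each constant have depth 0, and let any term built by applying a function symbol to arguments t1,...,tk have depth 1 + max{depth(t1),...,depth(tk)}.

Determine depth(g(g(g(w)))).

depth(g(w)) = 1 + depth(w) = 1 + 0 = 1
depth(g(g(w))) = 1 + depth(g(w)) = 1 + 1 = 2
depth(g(g(g(w)))) = 1 + depth(g(g(w))) = 1 + 2 = 3

3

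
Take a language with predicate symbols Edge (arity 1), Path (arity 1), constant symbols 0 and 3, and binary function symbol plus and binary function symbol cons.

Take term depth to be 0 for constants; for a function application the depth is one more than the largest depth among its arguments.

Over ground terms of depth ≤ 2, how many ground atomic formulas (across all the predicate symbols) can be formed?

First count ground terms of depth ≤ 2.
Count level by level. With function symbols plus/2, cons/2, the terms of depth ≤ k are the 2 constants together with each function applied to depth-≤(k−1) tuples, so N_k = 2 + N_{k-1}^2 + N_{k-1}^2.
N_0 = 2
N_1 = 2 + 2^2 + 2^2 = 10
N_2 = 2 + 10^2 + 10^2 = 202
So |H| = 202.
For each predicate symbol, the number of ground atoms is |H| raised to its arity; summing:
  Edge: 202;  Path: 202
Total ground atoms: 202 + 202 = 404.

404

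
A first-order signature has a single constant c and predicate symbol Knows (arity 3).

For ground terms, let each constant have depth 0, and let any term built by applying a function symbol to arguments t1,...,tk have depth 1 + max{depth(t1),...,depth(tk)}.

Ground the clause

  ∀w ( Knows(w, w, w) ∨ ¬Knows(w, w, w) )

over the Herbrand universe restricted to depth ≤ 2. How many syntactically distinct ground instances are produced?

Ground terms of depth ≤ 2:
  With no function symbols every ground term is a constant, so there is exactly 1 ground term at every depth bound.
  N_0 = 1
  N_1 = 1
  N_2 = 1
  Explicitly: c.
So there is exactly 1 ground term available for substitution.
The clause has 1 distinct variable (w), which appears in the body. In the free term algebra distinct substitutions yield syntactically distinct ground instances.
Number of ground instances = 1.

1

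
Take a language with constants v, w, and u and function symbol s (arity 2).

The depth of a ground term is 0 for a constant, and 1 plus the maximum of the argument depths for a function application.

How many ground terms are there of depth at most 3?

Write N_k for the number of ground terms of depth ≤ k. A term of depth ≤ k is either a constant or a function symbol applied to arguments of depth ≤ k−1, so N_k = 3 + N_{k-1}^2.
N_0 = 3
N_1 = 3 + 3^2 = 12
N_2 = 3 + 12^2 = 147
N_3 = 3 + 147^2 = 21612

21612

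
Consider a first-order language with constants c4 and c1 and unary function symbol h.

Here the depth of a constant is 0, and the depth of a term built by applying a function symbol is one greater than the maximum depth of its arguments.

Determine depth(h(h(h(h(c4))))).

4

depth(h(c4)) = 1 + depth(c4) = 1 + 0 = 1
depth(h(h(c4))) = 1 + depth(h(c4)) = 1 + 1 = 2
depth(h(h(h(c4)))) = 1 + depth(h(h(c4))) = 1 + 2 = 3
depth(h(h(h(h(c4))))) = 1 + depth(h(h(h(c4)))) = 1 + 3 = 4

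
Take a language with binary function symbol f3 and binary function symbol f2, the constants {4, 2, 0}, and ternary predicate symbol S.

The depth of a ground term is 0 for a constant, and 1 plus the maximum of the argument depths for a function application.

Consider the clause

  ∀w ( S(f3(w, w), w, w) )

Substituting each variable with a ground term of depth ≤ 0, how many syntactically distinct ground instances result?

Ground terms of depth ≤ 0:
  Let N_k = |{terms of depth ≤ k}|. Then N_0 = 3 and N_k = 3 + N_{k-1}^2 + N_{k-1}^2 for k ≥ 1 (one summand per function symbol, arity giving the exponent).
  N_0 = 3
So there are 3 ground terms available for substitution.
The clause has 1 distinct variable (w), which appears in the body. In the free term algebra distinct substitutions yield syntactically distinct ground instances.
Number of ground instances = 3.

3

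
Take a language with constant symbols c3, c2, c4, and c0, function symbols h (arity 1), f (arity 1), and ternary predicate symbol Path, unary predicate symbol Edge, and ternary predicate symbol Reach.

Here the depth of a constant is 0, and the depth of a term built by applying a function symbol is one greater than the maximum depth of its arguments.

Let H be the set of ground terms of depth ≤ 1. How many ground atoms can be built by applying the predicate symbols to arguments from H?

3468

First count ground terms of depth ≤ 1.
Let N_k = |{terms of depth ≤ k}|. Then N_0 = 4 and N_k = 4 + N_{k-1} + N_{k-1} for k ≥ 1 (one summand per function symbol, arity giving the exponent).
N_0 = 4
N_1 = 4 + 4 + 4 = 12
Explicitly: c3, c2, c4, c0, h(c3), h(c2), h(c4), h(c0), f(c3), f(c2), f(c4), f(c0).
So |H| = 12.
For each predicate symbol, the number of ground atoms is |H| raised to its arity; summing:
  Path: 12^3 = 1728;  Edge: 12;  Reach: 12^3 = 1728
Total ground atoms: 1728 + 12 + 1728 = 3468.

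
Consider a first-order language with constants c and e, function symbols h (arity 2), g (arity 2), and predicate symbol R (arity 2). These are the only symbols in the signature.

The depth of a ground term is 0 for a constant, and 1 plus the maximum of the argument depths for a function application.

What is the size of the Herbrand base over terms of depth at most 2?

40804

First count ground terms of depth ≤ 2.
Let N_k count ground terms of depth at most k. Each non-constant term of depth ≤ k is some function symbol applied to depth-≤(k−1) arguments, giving N_k = 2 + N_{k-1}^2 + N_{k-1}^2.
N_0 = 2
N_1 = 2 + 2^2 + 2^2 = 10
N_2 = 2 + 10^2 + 10^2 = 202
So |H| = 202.
For each predicate symbol, the number of ground atoms is |H| raised to its arity; summing:
  R: 202^2 = 40804
Total ground atoms: 40804.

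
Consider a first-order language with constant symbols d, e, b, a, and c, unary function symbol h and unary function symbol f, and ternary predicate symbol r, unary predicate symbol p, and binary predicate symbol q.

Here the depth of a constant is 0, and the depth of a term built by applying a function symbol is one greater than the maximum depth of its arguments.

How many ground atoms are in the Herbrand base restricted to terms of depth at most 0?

155

First count ground terms of depth ≤ 0.
If N_k denotes the number of depth-≤k ground terms, the 5 constants give N_0 = 5, and each function symbol of arity r contributes N_{k-1}^r new terms at level k: N_k = 5 + N_{k-1} + N_{k-1}.
N_0 = 5
Explicitly: d, e, b, a, c.
So |H| = 5.
A ground atom is a predicate applied to a tuple of terms from H, so the count is the sum over predicates of |H|^arity:
  r: 5^3 = 125;  p: 5;  q: 5^2 = 25
Total ground atoms: 125 + 5 + 25 = 155.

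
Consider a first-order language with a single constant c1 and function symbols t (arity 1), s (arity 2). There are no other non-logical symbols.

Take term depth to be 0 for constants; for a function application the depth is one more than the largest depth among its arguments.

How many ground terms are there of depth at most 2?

Let N_k = |{terms of depth ≤ k}|. Then N_0 = 1 and N_k = 1 + N_{k-1} + N_{k-1}^2 for k ≥ 1 (one summand per function symbol, arity giving the exponent).
N_0 = 1
N_1 = 1 + 1 + 1^2 = 3
N_2 = 1 + 3 + 3^2 = 13

13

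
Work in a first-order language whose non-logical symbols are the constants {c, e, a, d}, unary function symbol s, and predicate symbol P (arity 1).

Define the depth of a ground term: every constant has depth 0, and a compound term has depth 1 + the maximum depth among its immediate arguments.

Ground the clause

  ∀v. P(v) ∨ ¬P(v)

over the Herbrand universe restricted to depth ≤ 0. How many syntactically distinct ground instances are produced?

Ground terms of depth ≤ 0:
  Let N_k = |{terms of depth ≤ k}|. Then N_0 = 4 and N_k = 4 + N_{k-1} for k ≥ 1 (one summand per function symbol, arity giving the exponent).
  N_0 = 4
  Explicitly: c, e, a, d.
So there are 4 ground terms available for substitution.
The body mentions the single quantified variable v; since ground terms form a free algebra, no two substitutions collapse to the same formula.
Number of ground instances = 4.

4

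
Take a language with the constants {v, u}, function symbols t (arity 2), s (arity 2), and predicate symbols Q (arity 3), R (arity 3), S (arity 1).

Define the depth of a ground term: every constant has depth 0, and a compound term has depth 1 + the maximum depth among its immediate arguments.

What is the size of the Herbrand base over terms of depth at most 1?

2010

First count ground terms of depth ≤ 1.
Let N_k = |{terms of depth ≤ k}|. Then N_0 = 2 and N_k = 2 + N_{k-1}^2 + N_{k-1}^2 for k ≥ 1 (one summand per function symbol, arity giving the exponent).
N_0 = 2
N_1 = 2 + 2^2 + 2^2 = 10
Explicitly: v, u, t(v, v), t(v, u), t(u, v), t(u, u), s(v, v), s(v, u), s(u, v), s(u, u).
So |H| = 10.
Each predicate of arity r yields |H|^r ground atoms (one per choice of an r-tuple from H):
  Q: 10^3 = 1000;  R: 10^3 = 1000;  S: 10
Total ground atoms: 1000 + 1000 + 10 = 2010.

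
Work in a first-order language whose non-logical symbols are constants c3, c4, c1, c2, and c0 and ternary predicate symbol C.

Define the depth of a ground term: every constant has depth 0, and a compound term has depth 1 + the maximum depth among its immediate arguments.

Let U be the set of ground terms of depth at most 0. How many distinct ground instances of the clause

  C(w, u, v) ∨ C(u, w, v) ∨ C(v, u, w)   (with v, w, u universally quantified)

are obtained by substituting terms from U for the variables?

125

Ground terms of depth ≤ 0:
  With no function symbols every ground term is a constant, so there are exactly 5 ground terms at every depth bound.
  N_0 = 5
So there are 5 ground terms available for substitution.
There are 3 variables to instantiate (v, w, u), each occurring in at least one literal, so different choices give different ground instances.
Number of ground instances = 5^3 = 125.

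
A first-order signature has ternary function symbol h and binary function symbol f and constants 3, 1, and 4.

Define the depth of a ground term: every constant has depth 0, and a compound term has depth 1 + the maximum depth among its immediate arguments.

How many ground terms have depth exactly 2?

60804

Let N_k = |{terms of depth ≤ k}|. Then N_0 = 3 and N_k = 3 + N_{k-1}^3 + N_{k-1}^2 for k ≥ 1 (one summand per function symbol, arity giving the exponent).
N_0 = 3
N_1 = 3 + 3^3 + 3^2 = 39
N_2 = 3 + 39^3 + 39^2 = 60843
Terms of depth exactly 2: N_2 − N_1 = 60843 − 39 = 60804.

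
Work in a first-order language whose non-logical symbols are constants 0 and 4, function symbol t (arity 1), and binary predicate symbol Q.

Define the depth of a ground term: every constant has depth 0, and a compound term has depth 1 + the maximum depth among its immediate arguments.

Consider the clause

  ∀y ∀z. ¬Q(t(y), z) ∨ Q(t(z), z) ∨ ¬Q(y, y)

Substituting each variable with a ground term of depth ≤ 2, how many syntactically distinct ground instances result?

36

Ground terms of depth ≤ 2:
  Count level by level. With function symbols t/1, the terms of depth ≤ k are the 2 constants together with each function applied to depth-≤(k−1) tuples, so N_k = 2 + N_{k-1}.
  N_0 = 2
  N_1 = 2 + 2 = 4
  N_2 = 2 + 4 = 6
  Explicitly: 0, 4, t(0), t(4), t(t(0)), t(t(4)).
So there are 6 ground terms available for substitution.
The body mentions every one of the 2 quantified variables; since ground terms form a free algebra, no two substitutions collapse to the same formula.
Number of ground instances = 6^2 = 36.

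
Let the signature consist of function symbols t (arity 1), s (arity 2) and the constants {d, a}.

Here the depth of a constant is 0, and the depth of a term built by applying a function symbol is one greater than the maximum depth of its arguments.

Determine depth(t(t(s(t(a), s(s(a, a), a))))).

depth(t(a)) = 1 + depth(a) = 1 + 0 = 1
depth(s(a, a)) = 1 + max(0, 0) = 1
depth(s(s(a, a), a)) = 1 + max(1, 0) = 2
depth(s(t(a), s(s(a, a), a))) = 1 + max(1, 2) = 3
depth(t(s(t(a), s(s(a, a), a)))) = 1 + depth(s(t(a), s(s(a, a), a))) = 1 + 3 = 4
depth(t(t(s(t(a), s(s(a, a), a))))) = 1 + depth(t(s(t(a), s(s(a, a), a)))) = 1 + 4 = 5

5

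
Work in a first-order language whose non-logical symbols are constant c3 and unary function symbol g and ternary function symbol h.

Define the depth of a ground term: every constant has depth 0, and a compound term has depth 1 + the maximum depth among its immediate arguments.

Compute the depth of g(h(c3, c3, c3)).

2

depth(h(c3, c3, c3)) = 1 + max(0, 0, 0) = 1
depth(g(h(c3, c3, c3))) = 1 + depth(h(c3, c3, c3)) = 1 + 1 = 2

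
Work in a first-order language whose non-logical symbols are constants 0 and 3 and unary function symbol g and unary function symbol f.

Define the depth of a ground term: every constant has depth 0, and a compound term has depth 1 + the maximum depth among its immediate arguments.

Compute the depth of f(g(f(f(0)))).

4

depth(f(0)) = 1 + depth(0) = 1 + 0 = 1
depth(f(f(0))) = 1 + depth(f(0)) = 1 + 1 = 2
depth(g(f(f(0)))) = 1 + depth(f(f(0))) = 1 + 2 = 3
depth(f(g(f(f(0))))) = 1 + depth(g(f(f(0)))) = 1 + 3 = 4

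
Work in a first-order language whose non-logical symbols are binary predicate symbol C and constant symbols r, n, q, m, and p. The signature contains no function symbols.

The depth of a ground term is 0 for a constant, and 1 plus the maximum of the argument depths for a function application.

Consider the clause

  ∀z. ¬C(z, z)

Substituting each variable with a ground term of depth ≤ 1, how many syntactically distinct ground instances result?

5

Ground terms of depth ≤ 1:
  With no function symbols every ground term is a constant, so there are exactly 5 ground terms at every depth bound.
  N_0 = 5
  N_1 = 5
So there are 5 ground terms available for substitution.
There is 1 variable to instantiate (z),  occurring in at least one literal, so different choices give different ground instances.
Number of ground instances = 5.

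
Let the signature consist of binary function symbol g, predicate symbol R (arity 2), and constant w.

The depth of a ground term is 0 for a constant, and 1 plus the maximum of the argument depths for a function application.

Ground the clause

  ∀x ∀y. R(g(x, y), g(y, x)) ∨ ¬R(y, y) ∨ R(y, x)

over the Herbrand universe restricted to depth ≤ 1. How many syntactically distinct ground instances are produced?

Ground terms of depth ≤ 1:
  Count level by level. With function symbols g/2, the terms of depth ≤ k are the 1 constant together with each function applied to depth-≤(k−1) tuples, so N_k = 1 + N_{k-1}^2.
  N_0 = 1
  N_1 = 1 + 1^2 = 2
  Explicitly: w, g(w, w).
So there are 2 ground terms available for substitution.
Each of x, y ranges independently over the available ground terms, and distinct assignments produce distinct instances.
Number of ground instances = 2^2 = 4.

4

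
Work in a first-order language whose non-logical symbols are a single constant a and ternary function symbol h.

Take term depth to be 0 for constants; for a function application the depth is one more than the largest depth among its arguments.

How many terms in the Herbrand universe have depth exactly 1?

Write N_k for the number of ground terms of depth ≤ k. A term of depth ≤ k is either a constant or a function symbol applied to arguments of depth ≤ k−1, so N_k = 1 + N_{k-1}^3.
N_0 = 1
N_1 = 1 + 1^3 = 2
Terms of depth exactly 1: N_1 − N_0 = 2 − 1 = 1.

1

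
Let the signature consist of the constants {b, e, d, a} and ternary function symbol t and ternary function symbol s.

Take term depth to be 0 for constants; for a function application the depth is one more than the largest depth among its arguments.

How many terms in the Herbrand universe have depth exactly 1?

Let N_k count ground terms of depth at most k. Each non-constant term of depth ≤ k is some function symbol applied to depth-≤(k−1) arguments, giving N_k = 4 + N_{k-1}^3 + N_{k-1}^3.
N_0 = 4
N_1 = 4 + 4^3 + 4^3 = 132
Terms of depth exactly 1: N_1 − N_0 = 132 − 4 = 128.

128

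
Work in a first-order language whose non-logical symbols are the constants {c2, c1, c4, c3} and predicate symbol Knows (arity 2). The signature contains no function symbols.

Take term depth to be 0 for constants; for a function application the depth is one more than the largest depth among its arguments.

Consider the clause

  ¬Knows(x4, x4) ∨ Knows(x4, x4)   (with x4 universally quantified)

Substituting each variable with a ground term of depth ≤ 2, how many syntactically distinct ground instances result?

Ground terms of depth ≤ 2:
  With no function symbols every ground term is a constant, so there are exactly 4 ground terms at every depth bound.
  N_0 = 4
  N_1 = 4
  N_2 = 4
So there are 4 ground terms available for substitution.
The clause has 1 distinct variable (x4), which appears in the body. In the free term algebra distinct substitutions yield syntactically distinct ground instances.
Number of ground instances = 4.

4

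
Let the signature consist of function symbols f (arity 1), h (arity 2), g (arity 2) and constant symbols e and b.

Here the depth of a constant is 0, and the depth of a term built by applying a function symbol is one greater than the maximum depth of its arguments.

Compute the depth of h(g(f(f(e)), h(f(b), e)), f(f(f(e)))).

depth(f(e)) = 1 + depth(e) = 1 + 0 = 1
depth(f(f(e))) = 1 + depth(f(e)) = 1 + 1 = 2
depth(f(b)) = 1 + depth(b) = 1 + 0 = 1
depth(h(f(b), e)) = 1 + max(1, 0) = 2
depth(g(f(f(e)), h(f(b), e))) = 1 + max(2, 2) = 3
depth(f(f(f(e)))) = 1 + depth(f(f(e))) = 1 + 2 = 3
depth(h(g(f(f(e)), h(f(b), e)), f(f(f(e))))) = 1 + max(3, 3) = 4

4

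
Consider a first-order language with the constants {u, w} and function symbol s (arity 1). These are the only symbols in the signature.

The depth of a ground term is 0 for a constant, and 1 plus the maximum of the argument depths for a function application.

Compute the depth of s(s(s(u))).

3

depth(s(u)) = 1 + depth(u) = 1 + 0 = 1
depth(s(s(u))) = 1 + depth(s(u)) = 1 + 1 = 2
depth(s(s(s(u)))) = 1 + depth(s(s(u))) = 1 + 2 = 3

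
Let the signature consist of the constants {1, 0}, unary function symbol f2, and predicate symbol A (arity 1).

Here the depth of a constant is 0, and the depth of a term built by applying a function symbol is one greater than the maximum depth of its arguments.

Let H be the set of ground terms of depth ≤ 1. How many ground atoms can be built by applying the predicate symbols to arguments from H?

4

First count ground terms of depth ≤ 1.
Let N_k = |{terms of depth ≤ k}|. Then N_0 = 2 and N_k = 2 + N_{k-1} for k ≥ 1 (one summand per function symbol, arity giving the exponent).
N_0 = 2
N_1 = 2 + 2 = 4
Explicitly: 1, 0, f2(1), f2(0).
So |H| = 4.
For each predicate symbol, the number of ground atoms is |H| raised to its arity; summing:
  A: 4
Total ground atoms: 4.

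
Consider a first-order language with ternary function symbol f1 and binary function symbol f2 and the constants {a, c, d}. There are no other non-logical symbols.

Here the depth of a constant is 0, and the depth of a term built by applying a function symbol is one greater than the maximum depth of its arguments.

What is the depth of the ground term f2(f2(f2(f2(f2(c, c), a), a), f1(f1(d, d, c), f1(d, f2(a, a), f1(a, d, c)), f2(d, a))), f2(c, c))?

5

depth(f2(c, c)) = 1 + max(0, 0) = 1
depth(f2(f2(c, c), a)) = 1 + max(1, 0) = 2
depth(f2(f2(f2(c, c), a), a)) = 1 + max(2, 0) = 3
depth(f1(d, d, c)) = 1 + max(0, 0, 0) = 1
depth(f2(a, a)) = 1 + max(0, 0) = 1
depth(f1(a, d, c)) = 1 + max(0, 0, 0) = 1
depth(f1(d, f2(a, a), f1(a, d, c))) = 1 + max(0, 1, 1) = 2
depth(f2(d, a)) = 1 + max(0, 0) = 1
depth(f1(f1(d, d, c), f1(d, f2(a, a), f1(a, d, c)), f2(d, a))) = 1 + max(1, 2, 1) = 3
depth(f2(f2(f2(f2(c, c), a), a), f1(f1(d, d, c), f1(d, f2(a, a), f1(a, d, c)), f2(d, a)))) = 1 + max(3, 3) = 4
depth(f2(f2(f2(f2(f2(c, c), a), a), f1(f1(d, d, c), f1(d, f2(a, a), f1(a, d, c)), f2(d, a))), f2(c, c))) = 1 + max(4, 1) = 5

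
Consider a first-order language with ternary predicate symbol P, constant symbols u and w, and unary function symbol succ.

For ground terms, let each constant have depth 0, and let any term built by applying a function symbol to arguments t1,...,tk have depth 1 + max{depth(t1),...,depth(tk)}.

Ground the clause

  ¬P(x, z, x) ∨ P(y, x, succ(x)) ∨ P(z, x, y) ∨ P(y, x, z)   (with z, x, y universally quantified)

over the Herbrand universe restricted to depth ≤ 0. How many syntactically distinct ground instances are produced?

Ground terms of depth ≤ 0:
  Count level by level. With function symbols succ/1, the terms of depth ≤ k are the 2 constants together with each function applied to depth-≤(k−1) tuples, so N_k = 2 + N_{k-1}.
  N_0 = 2
  Explicitly: u, w.
So there are 2 ground terms available for substitution.
Each of z, x, y ranges independently over the available ground terms, and distinct assignments produce distinct instances.
Number of ground instances = 2^3 = 8.

8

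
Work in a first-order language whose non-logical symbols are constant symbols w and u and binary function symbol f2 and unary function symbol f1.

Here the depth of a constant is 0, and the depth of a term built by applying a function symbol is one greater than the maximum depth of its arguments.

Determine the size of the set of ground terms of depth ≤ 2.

Let N_k = |{terms of depth ≤ k}|. Then N_0 = 2 and N_k = 2 + N_{k-1}^2 + N_{k-1} for k ≥ 1 (one summand per function symbol, arity giving the exponent).
N_0 = 2
N_1 = 2 + 2^2 + 2 = 8
N_2 = 2 + 8^2 + 8 = 74

74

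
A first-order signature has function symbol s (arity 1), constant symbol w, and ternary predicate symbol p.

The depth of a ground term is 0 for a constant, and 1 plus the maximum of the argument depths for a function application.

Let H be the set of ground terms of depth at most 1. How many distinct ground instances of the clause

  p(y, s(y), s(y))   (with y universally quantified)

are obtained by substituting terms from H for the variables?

2

Ground terms of depth ≤ 1:
  Let N_k count ground terms of depth at most k. Each non-constant term of depth ≤ k is some function symbol applied to depth-≤(k−1) arguments, giving N_k = 1 + N_{k-1}.
  N_0 = 1
  N_1 = 1 + 1 = 2
  Explicitly: w, s(w).
So there are 2 ground terms available for substitution.
The body mentions the single quantified variable y; since ground terms form a free algebra, no two substitutions collapse to the same formula.
Number of ground instances = 2.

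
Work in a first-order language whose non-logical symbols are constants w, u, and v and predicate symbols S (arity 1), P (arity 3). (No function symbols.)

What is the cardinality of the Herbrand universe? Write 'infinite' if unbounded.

3

There are no function symbols, so every ground term is one of the 3 constants.
The Herbrand universe is {w, u, v}, which is finite with 3 elements.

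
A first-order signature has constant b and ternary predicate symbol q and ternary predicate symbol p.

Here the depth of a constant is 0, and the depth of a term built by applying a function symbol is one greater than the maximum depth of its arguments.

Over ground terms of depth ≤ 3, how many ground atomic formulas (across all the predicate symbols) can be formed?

First count ground terms of depth ≤ 3.
With no function symbols every ground term is a constant, so there is exactly 1 ground term at every depth bound.
N_0 = 1
N_1 = 1
N_2 = 1
N_3 = 1
Explicitly: b.
So |H| = 1.
Ground atoms are formed by filling each argument slot of a predicate with a term from H, so an r-ary predicate gives |H|^r atoms:
  q: 1^3 = 1;  p: 1^3 = 1
Total ground atoms: 1 + 1 = 2.

2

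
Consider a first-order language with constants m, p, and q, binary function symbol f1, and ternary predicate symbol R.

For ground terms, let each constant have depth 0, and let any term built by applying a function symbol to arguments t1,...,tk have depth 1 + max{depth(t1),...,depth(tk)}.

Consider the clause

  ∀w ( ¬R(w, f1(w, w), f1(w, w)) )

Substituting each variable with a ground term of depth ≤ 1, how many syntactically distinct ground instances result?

Ground terms of depth ≤ 1:
  Write N_k for the number of ground terms of depth ≤ k. A term of depth ≤ k is either a constant or a function symbol applied to arguments of depth ≤ k−1, so N_k = 3 + N_{k-1}^2.
  N_0 = 3
  N_1 = 3 + 3^2 = 12
So there are 12 ground terms available for substitution.
The variable w ranges independently over the available ground terms, and distinct assignments produce distinct instances.
Number of ground instances = 12.

12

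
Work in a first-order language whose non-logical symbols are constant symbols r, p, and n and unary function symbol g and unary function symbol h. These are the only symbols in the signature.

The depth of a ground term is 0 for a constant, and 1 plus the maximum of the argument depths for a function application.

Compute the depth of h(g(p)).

depth(g(p)) = 1 + depth(p) = 1 + 0 = 1
depth(h(g(p))) = 1 + depth(g(p)) = 1 + 1 = 2

2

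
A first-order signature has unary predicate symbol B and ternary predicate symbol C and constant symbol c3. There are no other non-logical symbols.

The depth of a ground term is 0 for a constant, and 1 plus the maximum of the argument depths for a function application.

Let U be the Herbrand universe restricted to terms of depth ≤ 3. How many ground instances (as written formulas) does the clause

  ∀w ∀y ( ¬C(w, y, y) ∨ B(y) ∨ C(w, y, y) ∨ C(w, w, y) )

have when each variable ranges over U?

Ground terms of depth ≤ 3:
  With no function symbols every ground term is a constant, so there is exactly 1 ground term at every depth bound.
  N_0 = 1
  N_1 = 1
  N_2 = 1
  N_3 = 1
  Explicitly: c3.
So there is exactly 1 ground term available for substitution.
There are 2 variables to instantiate (w, y), each occurring in at least one literal, so different choices give different ground instances.
Number of ground instances = 1^2 = 1.

1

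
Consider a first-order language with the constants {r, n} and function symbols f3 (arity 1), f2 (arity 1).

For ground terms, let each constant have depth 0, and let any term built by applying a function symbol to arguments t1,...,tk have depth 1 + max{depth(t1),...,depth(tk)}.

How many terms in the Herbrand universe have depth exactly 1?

4

Let N_k = |{terms of depth ≤ k}|. Then N_0 = 2 and N_k = 2 + N_{k-1} + N_{k-1} for k ≥ 1 (one summand per function symbol, arity giving the exponent).
N_0 = 2
N_1 = 2 + 2 + 2 = 6
Terms of depth exactly 1: N_1 − N_0 = 6 − 2 = 4.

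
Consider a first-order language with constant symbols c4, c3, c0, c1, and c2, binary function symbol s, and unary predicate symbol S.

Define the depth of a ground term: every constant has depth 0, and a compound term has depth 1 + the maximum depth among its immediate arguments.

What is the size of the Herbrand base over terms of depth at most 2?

First count ground terms of depth ≤ 2.
Count level by level. With function symbols s/2, the terms of depth ≤ k are the 5 constants together with each function applied to depth-≤(k−1) tuples, so N_k = 5 + N_{k-1}^2.
N_0 = 5
N_1 = 5 + 5^2 = 30
N_2 = 5 + 30^2 = 905
So |H| = 905.
Ground atoms are formed by filling each argument slot of a predicate with a term from H, so an r-ary predicate gives |H|^r atoms:
  S: 905
Total ground atoms: 905.

905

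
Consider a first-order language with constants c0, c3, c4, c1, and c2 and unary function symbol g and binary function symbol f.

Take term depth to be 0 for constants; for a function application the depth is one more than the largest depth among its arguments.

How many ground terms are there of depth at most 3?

1601495

Count level by level. With function symbols g/1, f/2, the terms of depth ≤ k are the 5 constants together with each function applied to depth-≤(k−1) tuples, so N_k = 5 + N_{k-1} + N_{k-1}^2.
N_0 = 5
N_1 = 5 + 5 + 5^2 = 35
N_2 = 5 + 35 + 35^2 = 1265
N_3 = 5 + 1265 + 1265^2 = 1601495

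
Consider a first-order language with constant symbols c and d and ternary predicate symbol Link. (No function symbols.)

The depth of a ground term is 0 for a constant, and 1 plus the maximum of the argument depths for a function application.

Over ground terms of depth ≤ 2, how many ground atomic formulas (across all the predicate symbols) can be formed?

8

First count ground terms of depth ≤ 2.
With no function symbols every ground term is a constant, so there are exactly 2 ground terms at every depth bound.
N_0 = 2
N_1 = 2
N_2 = 2
Explicitly: c, d.
So |H| = 2.
Ground atoms are formed by filling each argument slot of a predicate with a term from H, so an r-ary predicate gives |H|^r atoms:
  Link: 2^3 = 8
Total ground atoms: 8.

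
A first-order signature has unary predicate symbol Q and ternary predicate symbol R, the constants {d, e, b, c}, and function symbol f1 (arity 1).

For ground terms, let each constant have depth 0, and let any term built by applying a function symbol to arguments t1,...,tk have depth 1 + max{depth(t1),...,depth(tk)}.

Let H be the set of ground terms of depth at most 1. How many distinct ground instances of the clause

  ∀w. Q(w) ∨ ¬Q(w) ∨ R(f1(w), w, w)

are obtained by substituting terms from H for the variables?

Ground terms of depth ≤ 1:
  Write N_k for the number of ground terms of depth ≤ k. A term of depth ≤ k is either a constant or a function symbol applied to arguments of depth ≤ k−1, so N_k = 4 + N_{k-1}.
  N_0 = 4
  N_1 = 4 + 4 = 8
So there are 8 ground terms available for substitution.
The clause has 1 distinct variable (w), which appears in the body. In the free term algebra distinct substitutions yield syntactically distinct ground instances.
Number of ground instances = 8.

8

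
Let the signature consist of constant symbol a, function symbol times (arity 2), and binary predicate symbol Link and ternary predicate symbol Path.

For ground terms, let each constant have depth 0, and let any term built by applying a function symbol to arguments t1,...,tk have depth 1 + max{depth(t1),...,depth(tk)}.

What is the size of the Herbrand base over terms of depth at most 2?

150

First count ground terms of depth ≤ 2.
If N_k denotes the number of depth-≤k ground terms, the 1 constant gives N_0 = 1, and each function symbol of arity r contributes N_{k-1}^r new terms at level k: N_k = 1 + N_{k-1}^2.
N_0 = 1
N_1 = 1 + 1^2 = 2
N_2 = 1 + 2^2 = 5
Explicitly: a, times(a, a), times(a, times(a, a)), times(times(a, a), a), times(times(a, a), times(a, a)).
So |H| = 5.
Ground atoms are formed by filling each argument slot of a predicate with a term from H, so an r-ary predicate gives |H|^r atoms:
  Link: 5^2 = 25;  Path: 5^3 = 125
Total ground atoms: 25 + 125 = 150.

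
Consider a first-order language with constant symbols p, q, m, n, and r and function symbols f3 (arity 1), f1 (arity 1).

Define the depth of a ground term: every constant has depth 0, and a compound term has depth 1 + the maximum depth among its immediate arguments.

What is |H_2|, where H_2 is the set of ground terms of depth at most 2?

Let N_k = |{terms of depth ≤ k}|. Then N_0 = 5 and N_k = 5 + N_{k-1} + N_{k-1} for k ≥ 1 (one summand per function symbol, arity giving the exponent).
N_0 = 5
N_1 = 5 + 5 + 5 = 15
N_2 = 5 + 15 + 15 = 35

35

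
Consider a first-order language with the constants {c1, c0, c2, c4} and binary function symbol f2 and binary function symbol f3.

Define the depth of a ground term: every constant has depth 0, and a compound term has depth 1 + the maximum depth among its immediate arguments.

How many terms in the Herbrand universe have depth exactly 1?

If N_k denotes the number of depth-≤k ground terms, the 4 constants give N_0 = 4, and each function symbol of arity r contributes N_{k-1}^r new terms at level k: N_k = 4 + N_{k-1}^2 + N_{k-1}^2.
N_0 = 4
N_1 = 4 + 4^2 + 4^2 = 36
Terms of depth exactly 1: N_1 − N_0 = 36 − 4 = 32.

32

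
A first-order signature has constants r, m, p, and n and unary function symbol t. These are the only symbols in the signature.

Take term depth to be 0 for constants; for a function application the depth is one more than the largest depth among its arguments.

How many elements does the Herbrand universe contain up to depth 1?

Let N_k = |{terms of depth ≤ k}|. Then N_0 = 4 and N_k = 4 + N_{k-1} for k ≥ 1 (one summand per function symbol, arity giving the exponent).
N_0 = 4
N_1 = 4 + 4 = 8
Explicitly: r, m, p, n, t(r), t(m), t(p), t(n).

8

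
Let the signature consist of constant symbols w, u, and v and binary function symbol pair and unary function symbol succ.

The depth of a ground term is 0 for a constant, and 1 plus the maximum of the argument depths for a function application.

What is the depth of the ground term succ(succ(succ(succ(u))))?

depth(succ(u)) = 1 + depth(u) = 1 + 0 = 1
depth(succ(succ(u))) = 1 + depth(succ(u)) = 1 + 1 = 2
depth(succ(succ(succ(u)))) = 1 + depth(succ(succ(u))) = 1 + 2 = 3
depth(succ(succ(succ(succ(u))))) = 1 + depth(succ(succ(succ(u)))) = 1 + 3 = 4

4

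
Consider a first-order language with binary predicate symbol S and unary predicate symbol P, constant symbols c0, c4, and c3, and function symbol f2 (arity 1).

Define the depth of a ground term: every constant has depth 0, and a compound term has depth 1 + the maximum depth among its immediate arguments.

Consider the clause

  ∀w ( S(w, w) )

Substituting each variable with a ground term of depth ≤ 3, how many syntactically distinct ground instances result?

Ground terms of depth ≤ 3:
  Write N_k for the number of ground terms of depth ≤ k. A term of depth ≤ k is either a constant or a function symbol applied to arguments of depth ≤ k−1, so N_k = 3 + N_{k-1}.
  N_0 = 3
  N_1 = 3 + 3 = 6
  N_2 = 3 + 6 = 9
  N_3 = 3 + 9 = 12
  Explicitly: c0, c4, c3, f2(c0), f2(c4), f2(c3), f2(f2(c0)), f2(f2(c4)), f2(f2(c3)), f2(f2(f2(c0))), f2(f2(f2(c4))), f2(f2(f2(c3))).
So there are 12 ground terms available for substitution.
There is 1 variable to instantiate (w),  occurring in at least one literal, so different choices give different ground instances.
Number of ground instances = 12.

12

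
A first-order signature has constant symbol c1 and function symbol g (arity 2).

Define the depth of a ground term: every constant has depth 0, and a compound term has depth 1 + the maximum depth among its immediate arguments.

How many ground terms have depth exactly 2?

If N_k denotes the number of depth-≤k ground terms, the 1 constant gives N_0 = 1, and each function symbol of arity r contributes N_{k-1}^r new terms at level k: N_k = 1 + N_{k-1}^2.
N_0 = 1
N_1 = 1 + 1^2 = 2
N_2 = 1 + 2^2 = 5
Terms of depth exactly 2: N_2 − N_1 = 5 − 2 = 3.

3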